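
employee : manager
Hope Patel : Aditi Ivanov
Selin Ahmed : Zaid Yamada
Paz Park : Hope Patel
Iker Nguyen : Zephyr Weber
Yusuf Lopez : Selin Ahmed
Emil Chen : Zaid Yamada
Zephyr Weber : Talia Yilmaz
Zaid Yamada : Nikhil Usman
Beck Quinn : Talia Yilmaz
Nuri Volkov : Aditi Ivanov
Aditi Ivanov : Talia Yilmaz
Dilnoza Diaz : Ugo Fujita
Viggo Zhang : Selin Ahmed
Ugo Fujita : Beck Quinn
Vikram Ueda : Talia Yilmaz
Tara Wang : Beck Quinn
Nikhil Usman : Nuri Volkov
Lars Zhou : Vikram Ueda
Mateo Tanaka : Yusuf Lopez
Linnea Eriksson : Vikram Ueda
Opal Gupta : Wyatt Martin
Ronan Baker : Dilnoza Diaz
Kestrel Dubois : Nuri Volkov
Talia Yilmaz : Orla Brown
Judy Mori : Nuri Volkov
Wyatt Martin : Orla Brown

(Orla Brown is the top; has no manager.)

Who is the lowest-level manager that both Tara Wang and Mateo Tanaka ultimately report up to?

Talia Yilmaz

Tara Wang's chain of managers is Beck Quinn, Talia Yilmaz, Orla Brown. Mateo Tanaka's chain of managers is Yusuf Lopez, Selin Ahmed, Zaid Yamada, Nikhil Usman, Nuri Volkov, Aditi Ivanov, Talia Yilmaz, Orla Brown. The first manager that appears in both chains is Talia Yilmaz.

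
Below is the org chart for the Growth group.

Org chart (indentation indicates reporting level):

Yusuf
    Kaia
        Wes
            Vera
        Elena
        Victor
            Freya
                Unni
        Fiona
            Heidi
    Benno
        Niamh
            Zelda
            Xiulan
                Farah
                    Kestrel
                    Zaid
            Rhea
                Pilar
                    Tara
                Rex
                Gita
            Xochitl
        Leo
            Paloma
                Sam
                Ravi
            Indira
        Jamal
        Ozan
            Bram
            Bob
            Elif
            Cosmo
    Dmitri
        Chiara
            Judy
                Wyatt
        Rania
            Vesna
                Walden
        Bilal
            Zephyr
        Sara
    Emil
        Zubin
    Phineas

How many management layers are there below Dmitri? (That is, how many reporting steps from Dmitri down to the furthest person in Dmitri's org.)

3

The longest chain under Dmitri runs Dmitri → Rania → Vesna → Walden, which is 3 levels below Dmitri.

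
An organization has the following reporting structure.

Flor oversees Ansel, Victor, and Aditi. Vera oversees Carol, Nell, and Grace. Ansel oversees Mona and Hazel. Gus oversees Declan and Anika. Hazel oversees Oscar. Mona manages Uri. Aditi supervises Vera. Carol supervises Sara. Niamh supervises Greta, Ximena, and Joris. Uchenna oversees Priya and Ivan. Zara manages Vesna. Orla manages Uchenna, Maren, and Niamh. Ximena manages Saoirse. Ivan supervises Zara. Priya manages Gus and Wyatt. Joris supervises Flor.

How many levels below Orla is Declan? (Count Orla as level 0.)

4

Chain from Declan up to Orla: Declan → Gus → Priya → Uchenna → Orla. That is 4 steps up, so Declan is 4 levels below Orla.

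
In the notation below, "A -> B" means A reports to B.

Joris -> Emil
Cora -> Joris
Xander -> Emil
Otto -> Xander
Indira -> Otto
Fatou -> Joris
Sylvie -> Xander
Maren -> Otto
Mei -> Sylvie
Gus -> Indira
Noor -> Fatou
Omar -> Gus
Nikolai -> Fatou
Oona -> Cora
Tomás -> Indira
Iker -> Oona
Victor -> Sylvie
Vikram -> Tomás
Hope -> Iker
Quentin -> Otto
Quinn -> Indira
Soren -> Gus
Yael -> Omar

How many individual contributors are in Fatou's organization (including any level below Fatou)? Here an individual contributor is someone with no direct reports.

2

The people in Fatou's organization with no one reporting to them are Nikolai, Noor. That is 2.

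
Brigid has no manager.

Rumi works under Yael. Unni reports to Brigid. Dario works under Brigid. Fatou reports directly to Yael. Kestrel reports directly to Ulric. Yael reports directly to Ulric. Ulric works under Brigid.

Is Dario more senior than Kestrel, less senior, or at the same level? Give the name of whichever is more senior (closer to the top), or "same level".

Dario is 1 level below Brigid; Kestrel is 2. Dario is higher.

Dario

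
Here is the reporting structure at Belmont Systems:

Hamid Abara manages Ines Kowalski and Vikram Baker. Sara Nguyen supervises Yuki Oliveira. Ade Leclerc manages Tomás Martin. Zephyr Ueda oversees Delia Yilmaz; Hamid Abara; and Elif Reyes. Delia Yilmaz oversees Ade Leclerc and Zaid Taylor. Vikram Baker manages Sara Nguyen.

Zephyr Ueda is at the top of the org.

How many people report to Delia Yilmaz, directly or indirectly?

3

Delia Yilmaz directly manages Ade Leclerc, Zaid Taylor. Under Ade Leclerc: Tomás Martin (1). Zaid Taylor has no reports. So Delia Yilmaz's organization is 2 direct reports plus everyone under them: 2 + 1 = 3.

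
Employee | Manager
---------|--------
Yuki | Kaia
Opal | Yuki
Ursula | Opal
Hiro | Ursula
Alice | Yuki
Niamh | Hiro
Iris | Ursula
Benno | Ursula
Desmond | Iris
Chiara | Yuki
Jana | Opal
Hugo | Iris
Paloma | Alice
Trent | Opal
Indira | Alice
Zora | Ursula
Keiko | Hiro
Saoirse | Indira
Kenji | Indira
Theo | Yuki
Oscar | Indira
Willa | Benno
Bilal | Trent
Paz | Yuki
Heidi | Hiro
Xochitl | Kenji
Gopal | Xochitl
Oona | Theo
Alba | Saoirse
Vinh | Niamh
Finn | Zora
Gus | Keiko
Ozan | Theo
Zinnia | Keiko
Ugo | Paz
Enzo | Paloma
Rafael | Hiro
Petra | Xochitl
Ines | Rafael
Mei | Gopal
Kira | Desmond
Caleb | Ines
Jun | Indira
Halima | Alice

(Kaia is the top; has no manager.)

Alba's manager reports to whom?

Indira

Alba reports to Saoirse, and Saoirse reports to Indira. So Alba's skip-level manager is Indira.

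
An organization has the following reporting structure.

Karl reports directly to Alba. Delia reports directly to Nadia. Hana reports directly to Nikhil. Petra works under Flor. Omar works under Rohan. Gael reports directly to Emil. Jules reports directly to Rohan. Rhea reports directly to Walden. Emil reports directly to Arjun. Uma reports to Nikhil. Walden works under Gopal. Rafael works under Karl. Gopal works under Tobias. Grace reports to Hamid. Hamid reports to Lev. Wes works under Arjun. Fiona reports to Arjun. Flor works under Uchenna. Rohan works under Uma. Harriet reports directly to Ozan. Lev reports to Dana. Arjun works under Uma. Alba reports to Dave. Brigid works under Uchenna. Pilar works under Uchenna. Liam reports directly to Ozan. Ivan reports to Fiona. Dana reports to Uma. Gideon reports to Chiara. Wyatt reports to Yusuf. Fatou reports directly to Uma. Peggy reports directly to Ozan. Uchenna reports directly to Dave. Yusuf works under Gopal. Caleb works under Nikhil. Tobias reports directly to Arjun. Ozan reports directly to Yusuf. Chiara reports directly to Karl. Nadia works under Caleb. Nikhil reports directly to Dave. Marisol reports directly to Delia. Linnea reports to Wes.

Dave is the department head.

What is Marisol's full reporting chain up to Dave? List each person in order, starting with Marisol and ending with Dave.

Marisol -> Delia -> Nadia -> Caleb -> Nikhil -> Dave

Marisol reports to Delia. Delia reports to Nadia. Nadia reports to Caleb. Caleb reports to Nikhil. Nikhil reports to Dave. Dave is at the top.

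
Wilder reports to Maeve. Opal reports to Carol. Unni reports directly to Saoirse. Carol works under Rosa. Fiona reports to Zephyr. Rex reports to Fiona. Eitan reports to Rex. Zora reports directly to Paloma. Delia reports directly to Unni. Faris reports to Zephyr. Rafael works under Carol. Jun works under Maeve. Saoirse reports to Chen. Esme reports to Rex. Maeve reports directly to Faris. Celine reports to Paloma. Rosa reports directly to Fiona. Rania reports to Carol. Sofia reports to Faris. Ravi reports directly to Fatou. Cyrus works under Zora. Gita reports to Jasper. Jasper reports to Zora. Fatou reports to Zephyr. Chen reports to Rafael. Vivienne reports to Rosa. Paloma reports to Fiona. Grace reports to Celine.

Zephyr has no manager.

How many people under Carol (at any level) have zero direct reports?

The people in Carol's organization with no one reporting to them are Rania, Opal, Delia. That is 3.

3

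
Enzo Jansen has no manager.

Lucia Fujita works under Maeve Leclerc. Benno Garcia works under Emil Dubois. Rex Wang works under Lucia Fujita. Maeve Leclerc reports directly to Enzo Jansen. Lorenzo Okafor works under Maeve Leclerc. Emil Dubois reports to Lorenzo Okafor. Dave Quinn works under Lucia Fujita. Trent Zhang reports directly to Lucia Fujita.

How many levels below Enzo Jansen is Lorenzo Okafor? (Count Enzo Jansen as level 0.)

2

Chain from Lorenzo Okafor up to Enzo Jansen: Lorenzo Okafor → Maeve Leclerc → Enzo Jansen. That is 2 steps up, so Lorenzo Okafor is 2 levels below Enzo Jansen.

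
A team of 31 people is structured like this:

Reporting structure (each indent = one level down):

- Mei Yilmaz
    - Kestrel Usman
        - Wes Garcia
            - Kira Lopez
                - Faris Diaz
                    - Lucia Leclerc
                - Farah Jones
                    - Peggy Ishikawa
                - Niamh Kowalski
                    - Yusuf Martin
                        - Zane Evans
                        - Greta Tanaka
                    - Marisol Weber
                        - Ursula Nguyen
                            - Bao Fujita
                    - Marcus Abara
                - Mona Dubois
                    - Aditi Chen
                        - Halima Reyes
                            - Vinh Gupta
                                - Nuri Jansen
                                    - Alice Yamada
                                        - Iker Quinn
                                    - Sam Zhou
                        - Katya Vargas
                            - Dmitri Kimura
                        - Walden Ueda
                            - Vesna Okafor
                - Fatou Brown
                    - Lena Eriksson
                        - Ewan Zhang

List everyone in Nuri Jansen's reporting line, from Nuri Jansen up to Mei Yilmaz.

Nuri Jansen -> Vinh Gupta -> Halima Reyes -> Aditi Chen -> Mona Dubois -> Kira Lopez -> Wes Garcia -> Kestrel Usman -> Mei Yilmaz

Nuri Jansen reports to Vinh Gupta. Vinh Gupta reports to Halima Reyes. Halima Reyes reports to Aditi Chen. Aditi Chen reports to Mona Dubois. Mona Dubois reports to Kira Lopez. Kira Lopez reports to Wes Garcia. Wes Garcia reports to Kestrel Usman. Kestrel Usman reports to Mei Yilmaz. Mei Yilmaz is at the top.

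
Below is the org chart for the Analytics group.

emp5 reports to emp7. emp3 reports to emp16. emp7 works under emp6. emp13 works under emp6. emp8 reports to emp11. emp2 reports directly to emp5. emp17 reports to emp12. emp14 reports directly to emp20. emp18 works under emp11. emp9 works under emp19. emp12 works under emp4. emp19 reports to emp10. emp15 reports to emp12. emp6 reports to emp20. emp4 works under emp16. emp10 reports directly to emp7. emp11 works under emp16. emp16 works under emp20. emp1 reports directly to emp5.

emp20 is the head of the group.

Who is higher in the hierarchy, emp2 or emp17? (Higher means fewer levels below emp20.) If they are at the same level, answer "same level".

Both emp2 and emp17 are 4 levels below emp20.

same level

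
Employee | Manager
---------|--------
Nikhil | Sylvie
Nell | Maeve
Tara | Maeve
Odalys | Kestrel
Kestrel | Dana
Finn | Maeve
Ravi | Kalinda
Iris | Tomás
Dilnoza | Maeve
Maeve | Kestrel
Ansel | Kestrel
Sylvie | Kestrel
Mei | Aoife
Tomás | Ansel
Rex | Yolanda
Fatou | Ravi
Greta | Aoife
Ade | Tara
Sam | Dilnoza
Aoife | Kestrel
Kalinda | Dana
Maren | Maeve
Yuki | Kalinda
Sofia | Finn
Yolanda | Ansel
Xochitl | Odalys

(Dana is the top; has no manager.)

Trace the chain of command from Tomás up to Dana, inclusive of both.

Tomás reports to Ansel. Ansel reports to Kestrel. Kestrel reports to Dana. Dana is at the top.

Tomás -> Ansel -> Kestrel -> Dana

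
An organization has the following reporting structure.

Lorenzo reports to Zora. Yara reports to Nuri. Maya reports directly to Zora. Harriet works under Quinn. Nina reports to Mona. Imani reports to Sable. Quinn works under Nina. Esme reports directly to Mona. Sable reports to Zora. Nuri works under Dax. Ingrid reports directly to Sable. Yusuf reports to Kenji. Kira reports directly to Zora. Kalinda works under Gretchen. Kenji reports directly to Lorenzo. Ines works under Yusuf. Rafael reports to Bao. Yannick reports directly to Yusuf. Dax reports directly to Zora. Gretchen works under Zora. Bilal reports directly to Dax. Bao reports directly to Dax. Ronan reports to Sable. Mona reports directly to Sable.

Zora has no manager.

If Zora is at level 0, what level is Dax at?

Chain from Dax up to Zora: Dax → Zora. That is 1 step up, so Dax is 1 level below Zora.

1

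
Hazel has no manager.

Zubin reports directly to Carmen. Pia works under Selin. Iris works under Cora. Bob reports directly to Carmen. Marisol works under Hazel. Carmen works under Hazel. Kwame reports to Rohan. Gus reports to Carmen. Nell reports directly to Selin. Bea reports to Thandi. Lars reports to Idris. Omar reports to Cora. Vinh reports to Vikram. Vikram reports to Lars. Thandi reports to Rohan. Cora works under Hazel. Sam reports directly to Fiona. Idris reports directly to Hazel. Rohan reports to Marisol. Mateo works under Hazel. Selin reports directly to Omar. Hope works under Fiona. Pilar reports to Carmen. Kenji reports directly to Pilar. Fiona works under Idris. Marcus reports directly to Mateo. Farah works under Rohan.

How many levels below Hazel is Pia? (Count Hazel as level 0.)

4

Chain from Pia up to Hazel: Pia → Selin → Omar → Cora → Hazel. That is 4 steps up, so Pia is 4 levels below Hazel.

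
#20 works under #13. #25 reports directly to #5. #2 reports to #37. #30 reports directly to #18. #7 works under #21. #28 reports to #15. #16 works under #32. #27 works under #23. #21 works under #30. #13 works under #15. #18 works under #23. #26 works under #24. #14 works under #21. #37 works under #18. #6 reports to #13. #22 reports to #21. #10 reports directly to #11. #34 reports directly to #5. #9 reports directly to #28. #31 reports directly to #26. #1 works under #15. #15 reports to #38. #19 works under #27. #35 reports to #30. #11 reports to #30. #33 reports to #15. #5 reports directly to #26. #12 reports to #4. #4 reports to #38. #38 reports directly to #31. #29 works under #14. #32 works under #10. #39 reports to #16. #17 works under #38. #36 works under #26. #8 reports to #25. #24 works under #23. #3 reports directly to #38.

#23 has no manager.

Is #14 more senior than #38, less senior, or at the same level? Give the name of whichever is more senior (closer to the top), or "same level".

same level

Both #14 and #38 are 4 levels below #23.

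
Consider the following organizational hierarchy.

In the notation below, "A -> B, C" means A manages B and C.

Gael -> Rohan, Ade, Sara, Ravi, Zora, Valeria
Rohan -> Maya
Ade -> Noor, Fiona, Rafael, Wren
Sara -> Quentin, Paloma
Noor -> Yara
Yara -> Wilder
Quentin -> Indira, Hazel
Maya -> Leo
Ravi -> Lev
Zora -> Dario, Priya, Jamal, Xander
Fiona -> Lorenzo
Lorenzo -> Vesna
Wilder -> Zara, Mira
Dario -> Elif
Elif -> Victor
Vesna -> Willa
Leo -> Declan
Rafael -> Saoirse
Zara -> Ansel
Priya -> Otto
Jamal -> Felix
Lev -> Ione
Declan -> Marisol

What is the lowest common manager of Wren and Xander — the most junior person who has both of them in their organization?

Gael

Wren's chain of managers is Ade, Gael. Xander's chain of managers is Zora, Gael. The first manager that appears in both chains is Gael.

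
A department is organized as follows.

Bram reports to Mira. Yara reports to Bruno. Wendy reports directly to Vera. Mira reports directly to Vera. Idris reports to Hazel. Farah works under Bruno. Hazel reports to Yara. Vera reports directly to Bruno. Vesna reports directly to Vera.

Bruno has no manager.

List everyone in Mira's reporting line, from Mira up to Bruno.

Mira -> Vera -> Bruno

Mira reports to Vera. Vera reports to Bruno. Bruno is at the top.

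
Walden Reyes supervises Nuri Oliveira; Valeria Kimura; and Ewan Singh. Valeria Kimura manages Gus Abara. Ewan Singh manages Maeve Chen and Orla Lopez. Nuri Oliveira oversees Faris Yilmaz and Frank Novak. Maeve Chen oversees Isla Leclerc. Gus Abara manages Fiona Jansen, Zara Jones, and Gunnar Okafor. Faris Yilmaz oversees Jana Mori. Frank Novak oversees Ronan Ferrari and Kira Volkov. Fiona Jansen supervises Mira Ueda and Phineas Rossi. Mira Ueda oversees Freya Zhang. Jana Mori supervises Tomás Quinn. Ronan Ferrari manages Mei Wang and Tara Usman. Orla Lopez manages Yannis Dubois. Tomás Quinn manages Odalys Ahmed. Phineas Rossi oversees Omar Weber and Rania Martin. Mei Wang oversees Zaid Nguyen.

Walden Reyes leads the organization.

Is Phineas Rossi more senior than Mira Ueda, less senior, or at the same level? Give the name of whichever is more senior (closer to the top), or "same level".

Both Phineas Rossi and Mira Ueda are 4 levels below Walden Reyes.

same level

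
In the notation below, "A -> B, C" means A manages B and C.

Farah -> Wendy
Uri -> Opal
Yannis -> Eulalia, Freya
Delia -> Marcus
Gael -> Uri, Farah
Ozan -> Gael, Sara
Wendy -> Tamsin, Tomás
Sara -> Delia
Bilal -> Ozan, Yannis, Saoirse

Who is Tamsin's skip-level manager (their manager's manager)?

Farah

Tamsin reports to Wendy, and Wendy reports to Farah. So Tamsin's skip-level manager is Farah.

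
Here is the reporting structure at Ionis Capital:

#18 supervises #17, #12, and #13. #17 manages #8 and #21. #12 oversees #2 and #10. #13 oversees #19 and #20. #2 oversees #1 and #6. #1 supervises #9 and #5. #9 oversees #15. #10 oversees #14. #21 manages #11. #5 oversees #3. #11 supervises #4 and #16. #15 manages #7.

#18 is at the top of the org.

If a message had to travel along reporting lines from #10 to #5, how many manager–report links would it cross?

4

#10 is 1 level below #12, and #5 is 3 levels below #12 (their lowest common manager). The shortest path runs up from #10 to #12 and back down to #5: 1 + 3 = 4 links.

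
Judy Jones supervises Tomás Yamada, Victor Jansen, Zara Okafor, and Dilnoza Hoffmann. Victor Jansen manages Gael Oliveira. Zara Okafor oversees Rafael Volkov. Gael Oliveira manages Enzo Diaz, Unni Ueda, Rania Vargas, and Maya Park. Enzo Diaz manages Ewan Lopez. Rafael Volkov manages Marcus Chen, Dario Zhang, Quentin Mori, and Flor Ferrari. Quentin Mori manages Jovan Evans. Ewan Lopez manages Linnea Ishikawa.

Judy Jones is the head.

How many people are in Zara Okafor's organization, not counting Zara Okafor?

Zara Okafor directly manages Rafael Volkov. Under Rafael Volkov: Marcus Chen, Flor Ferrari, Dario Zhang, Quentin Mori, Jovan Evans (5). That's 6 in total.

6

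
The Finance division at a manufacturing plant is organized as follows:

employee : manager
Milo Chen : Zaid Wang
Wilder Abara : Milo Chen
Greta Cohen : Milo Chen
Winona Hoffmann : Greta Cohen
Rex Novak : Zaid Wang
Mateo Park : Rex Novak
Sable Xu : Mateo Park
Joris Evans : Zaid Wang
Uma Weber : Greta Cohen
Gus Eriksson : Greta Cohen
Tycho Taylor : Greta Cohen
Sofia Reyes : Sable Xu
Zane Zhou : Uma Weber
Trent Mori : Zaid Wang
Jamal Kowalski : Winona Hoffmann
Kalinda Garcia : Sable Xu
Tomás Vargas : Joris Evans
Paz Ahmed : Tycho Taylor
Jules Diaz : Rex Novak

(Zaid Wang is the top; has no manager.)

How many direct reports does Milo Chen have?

2

Milo Chen directly manages Wilder Abara, Greta Cohen. That is 2 direct reports.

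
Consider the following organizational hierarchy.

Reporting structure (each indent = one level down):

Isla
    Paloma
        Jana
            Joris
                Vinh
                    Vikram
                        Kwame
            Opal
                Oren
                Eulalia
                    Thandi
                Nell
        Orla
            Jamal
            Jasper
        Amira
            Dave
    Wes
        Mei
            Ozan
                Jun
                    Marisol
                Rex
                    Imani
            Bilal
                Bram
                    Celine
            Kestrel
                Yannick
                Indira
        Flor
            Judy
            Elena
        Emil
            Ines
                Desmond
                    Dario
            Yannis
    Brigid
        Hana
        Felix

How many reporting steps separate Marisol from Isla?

5

Chain from Marisol up to Isla: Marisol → Jun → Ozan → Mei → Wes → Isla. That is 5 steps up, so Marisol is 5 levels below Isla.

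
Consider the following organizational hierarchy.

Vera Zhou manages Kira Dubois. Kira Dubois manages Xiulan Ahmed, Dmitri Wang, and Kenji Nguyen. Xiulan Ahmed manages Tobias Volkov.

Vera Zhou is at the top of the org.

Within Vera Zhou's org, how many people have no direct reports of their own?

3

The people in Vera Zhou's organization with no one reporting to them are Dmitri Wang, Kenji Nguyen, Tobias Volkov. That is 3.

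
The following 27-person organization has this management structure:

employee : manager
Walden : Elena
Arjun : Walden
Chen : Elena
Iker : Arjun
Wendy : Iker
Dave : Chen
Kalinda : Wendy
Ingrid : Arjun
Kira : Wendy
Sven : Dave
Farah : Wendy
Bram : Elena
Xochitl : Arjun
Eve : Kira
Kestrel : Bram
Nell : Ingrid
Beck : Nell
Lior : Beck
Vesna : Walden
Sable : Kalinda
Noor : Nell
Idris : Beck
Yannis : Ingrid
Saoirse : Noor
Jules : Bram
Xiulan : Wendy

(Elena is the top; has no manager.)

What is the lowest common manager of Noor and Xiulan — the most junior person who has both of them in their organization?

Noor's chain of managers is Nell, Ingrid, Arjun, Walden, Elena. Xiulan's chain of managers is Wendy, Iker, Arjun, Walden, Elena. The first manager that appears in both chains is Arjun.

Arjun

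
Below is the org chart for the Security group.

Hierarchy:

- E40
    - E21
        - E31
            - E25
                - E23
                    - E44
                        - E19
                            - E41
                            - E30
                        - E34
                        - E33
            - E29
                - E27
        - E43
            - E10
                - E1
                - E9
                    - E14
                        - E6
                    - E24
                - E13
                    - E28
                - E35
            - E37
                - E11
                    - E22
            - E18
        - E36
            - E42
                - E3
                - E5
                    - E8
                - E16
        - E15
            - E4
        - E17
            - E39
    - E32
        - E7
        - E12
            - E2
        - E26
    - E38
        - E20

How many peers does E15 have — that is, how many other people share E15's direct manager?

E15 reports to E21. E21's other direct reports are E31, E43, E36, E17 — 4 peers.

4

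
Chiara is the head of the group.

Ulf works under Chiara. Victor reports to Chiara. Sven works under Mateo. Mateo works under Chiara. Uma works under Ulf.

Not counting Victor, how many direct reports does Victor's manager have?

2

Victor reports to Chiara. Chiara's other direct reports are Ulf, Mateo — 2 peers.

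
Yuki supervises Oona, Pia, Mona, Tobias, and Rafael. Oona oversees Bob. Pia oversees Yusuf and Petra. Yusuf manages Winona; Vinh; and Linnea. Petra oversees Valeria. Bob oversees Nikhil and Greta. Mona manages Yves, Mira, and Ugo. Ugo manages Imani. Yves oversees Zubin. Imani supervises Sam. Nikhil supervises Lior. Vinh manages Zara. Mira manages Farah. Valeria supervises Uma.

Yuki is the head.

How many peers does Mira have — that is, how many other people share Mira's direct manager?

Mira reports to Mona. Mona's other direct reports are Ugo, Yves — 2 peers.

2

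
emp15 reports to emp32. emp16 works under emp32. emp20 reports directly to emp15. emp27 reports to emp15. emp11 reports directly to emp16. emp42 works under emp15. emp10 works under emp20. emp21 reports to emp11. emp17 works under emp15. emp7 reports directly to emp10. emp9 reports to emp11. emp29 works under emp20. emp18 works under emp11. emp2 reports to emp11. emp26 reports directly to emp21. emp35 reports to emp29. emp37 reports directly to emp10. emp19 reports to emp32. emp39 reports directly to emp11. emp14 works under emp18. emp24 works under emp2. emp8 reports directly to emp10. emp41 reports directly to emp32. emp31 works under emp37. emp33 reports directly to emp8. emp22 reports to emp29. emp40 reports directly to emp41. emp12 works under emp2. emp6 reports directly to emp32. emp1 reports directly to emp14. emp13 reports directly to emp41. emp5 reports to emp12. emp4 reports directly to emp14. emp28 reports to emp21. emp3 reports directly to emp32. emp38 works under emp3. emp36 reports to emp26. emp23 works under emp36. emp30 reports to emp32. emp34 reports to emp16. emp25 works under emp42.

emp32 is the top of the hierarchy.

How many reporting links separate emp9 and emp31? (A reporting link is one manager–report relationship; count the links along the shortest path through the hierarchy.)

8

emp9 is 3 levels below emp32, and emp31 is 5 levels below emp32 (their lowest common manager). The shortest path runs up from emp9 to emp32 and back down to emp31: 3 + 5 = 8 links.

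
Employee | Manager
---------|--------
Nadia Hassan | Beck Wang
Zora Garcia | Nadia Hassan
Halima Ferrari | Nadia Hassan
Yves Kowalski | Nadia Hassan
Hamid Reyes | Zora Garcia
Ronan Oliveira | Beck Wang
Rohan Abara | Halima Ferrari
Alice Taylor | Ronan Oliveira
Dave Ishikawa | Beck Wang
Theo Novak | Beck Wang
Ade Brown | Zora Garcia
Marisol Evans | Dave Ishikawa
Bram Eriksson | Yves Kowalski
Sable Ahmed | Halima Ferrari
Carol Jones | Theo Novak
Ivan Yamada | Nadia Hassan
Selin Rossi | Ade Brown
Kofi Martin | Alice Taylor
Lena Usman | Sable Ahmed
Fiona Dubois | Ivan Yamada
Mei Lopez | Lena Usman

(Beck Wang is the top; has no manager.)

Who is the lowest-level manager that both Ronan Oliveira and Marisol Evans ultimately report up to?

Beck Wang

Ronan Oliveira's chain of managers is Beck Wang. Marisol Evans's chain of managers is Dave Ishikawa, Beck Wang. The first manager that appears in both chains is Beck Wang.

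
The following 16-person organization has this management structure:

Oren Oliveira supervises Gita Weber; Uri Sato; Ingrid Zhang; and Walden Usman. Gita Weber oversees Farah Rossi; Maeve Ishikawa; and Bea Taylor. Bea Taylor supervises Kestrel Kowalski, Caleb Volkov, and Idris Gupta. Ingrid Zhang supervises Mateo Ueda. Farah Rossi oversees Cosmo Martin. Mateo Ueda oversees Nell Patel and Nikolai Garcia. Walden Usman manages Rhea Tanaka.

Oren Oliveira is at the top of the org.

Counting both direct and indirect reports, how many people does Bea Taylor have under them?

Bea Taylor directly manages Kestrel Kowalski, Caleb Volkov, Idris Gupta. Kestrel Kowalski has no reports. Caleb Volkov has no reports. Idris Gupta has no reports. So Bea Taylor's organization is 3 direct reports plus everyone under them: 1 + 1 + 1 = 3.

3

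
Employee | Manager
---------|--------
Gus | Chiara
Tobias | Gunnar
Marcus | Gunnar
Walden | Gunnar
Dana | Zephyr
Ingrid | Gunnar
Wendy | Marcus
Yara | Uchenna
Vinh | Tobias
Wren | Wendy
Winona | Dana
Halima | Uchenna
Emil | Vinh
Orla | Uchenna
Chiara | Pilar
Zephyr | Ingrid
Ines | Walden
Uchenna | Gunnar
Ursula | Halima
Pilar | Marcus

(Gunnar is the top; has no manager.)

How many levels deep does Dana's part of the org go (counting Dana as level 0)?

1

The longest chain under Dana runs Dana → Winona, which is 1 level below Dana.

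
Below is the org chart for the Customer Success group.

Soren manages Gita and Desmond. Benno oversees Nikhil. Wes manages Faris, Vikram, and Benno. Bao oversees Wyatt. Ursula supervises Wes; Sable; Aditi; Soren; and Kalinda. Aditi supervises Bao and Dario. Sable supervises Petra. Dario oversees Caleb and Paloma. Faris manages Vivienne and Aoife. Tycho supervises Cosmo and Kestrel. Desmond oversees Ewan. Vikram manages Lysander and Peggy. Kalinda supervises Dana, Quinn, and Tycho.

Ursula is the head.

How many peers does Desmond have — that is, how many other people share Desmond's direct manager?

1

Desmond reports to Soren. Soren's other direct reports are Gita — 1 peer.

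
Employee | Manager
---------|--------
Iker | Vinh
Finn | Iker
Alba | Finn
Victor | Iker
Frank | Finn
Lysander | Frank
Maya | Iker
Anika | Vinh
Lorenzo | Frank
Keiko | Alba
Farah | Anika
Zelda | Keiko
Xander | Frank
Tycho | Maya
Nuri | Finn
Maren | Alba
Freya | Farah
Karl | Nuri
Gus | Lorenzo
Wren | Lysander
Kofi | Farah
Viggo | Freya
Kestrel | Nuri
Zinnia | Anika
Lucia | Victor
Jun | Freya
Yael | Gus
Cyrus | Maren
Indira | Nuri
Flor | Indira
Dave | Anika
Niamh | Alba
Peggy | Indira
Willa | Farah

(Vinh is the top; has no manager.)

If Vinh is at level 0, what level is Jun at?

Chain from Jun up to Vinh: Jun → Freya → Farah → Anika → Vinh. That is 4 steps up, so Jun is 4 levels below Vinh.

4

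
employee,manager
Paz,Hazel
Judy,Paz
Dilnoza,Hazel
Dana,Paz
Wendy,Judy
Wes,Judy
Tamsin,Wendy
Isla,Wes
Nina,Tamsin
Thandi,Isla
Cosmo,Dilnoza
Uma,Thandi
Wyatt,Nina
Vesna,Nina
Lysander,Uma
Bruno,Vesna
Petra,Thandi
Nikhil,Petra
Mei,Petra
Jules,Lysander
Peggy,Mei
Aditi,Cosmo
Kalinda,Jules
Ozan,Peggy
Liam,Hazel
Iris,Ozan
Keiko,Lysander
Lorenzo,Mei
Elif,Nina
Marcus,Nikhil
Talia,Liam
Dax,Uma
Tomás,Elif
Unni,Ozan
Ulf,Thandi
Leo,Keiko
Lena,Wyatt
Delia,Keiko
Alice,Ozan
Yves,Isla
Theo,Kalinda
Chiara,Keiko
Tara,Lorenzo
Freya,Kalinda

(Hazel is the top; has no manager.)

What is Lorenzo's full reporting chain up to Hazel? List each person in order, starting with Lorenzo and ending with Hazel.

Lorenzo -> Mei -> Petra -> Thandi -> Isla -> Wes -> Judy -> Paz -> Hazel

Lorenzo reports to Mei. Mei reports to Petra. Petra reports to Thandi. Thandi reports to Isla. Isla reports to Wes. Wes reports to Judy. Judy reports to Paz. Paz reports to Hazel. Hazel is at the top.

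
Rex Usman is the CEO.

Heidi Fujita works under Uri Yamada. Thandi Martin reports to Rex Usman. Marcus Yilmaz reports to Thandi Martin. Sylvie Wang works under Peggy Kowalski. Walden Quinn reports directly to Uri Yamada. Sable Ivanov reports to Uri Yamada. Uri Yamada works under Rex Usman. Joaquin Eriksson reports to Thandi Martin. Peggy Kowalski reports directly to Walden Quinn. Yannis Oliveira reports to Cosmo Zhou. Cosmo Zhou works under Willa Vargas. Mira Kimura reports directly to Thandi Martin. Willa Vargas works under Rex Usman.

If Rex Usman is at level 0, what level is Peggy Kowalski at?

Chain from Peggy Kowalski up to Rex Usman: Peggy Kowalski → Walden Quinn → Uri Yamada → Rex Usman. That is 3 steps up, so Peggy Kowalski is 3 levels below Rex Usman.

3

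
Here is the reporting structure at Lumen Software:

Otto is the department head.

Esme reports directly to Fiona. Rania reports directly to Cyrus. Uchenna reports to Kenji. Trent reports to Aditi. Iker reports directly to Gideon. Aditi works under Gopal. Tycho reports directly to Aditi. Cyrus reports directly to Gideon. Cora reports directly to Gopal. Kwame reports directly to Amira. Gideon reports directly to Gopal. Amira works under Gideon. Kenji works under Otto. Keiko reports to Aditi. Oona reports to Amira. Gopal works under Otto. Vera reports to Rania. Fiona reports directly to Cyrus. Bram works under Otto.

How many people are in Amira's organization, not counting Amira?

2

Amira directly manages Oona, Kwame. Oona has no reports. Kwame has no reports. So Amira's organization is 2 direct reports plus everyone under them: 1 + 1 = 2.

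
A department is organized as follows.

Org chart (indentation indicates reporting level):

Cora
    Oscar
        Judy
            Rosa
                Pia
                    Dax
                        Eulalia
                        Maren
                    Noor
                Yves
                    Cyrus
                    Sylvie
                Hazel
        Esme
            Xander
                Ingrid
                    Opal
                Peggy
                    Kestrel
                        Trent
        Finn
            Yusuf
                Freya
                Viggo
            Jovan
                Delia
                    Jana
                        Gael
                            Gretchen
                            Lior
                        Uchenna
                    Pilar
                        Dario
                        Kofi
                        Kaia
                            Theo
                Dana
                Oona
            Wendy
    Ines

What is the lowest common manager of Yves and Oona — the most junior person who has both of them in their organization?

Yves's chain of managers is Rosa, Judy, Oscar, Cora. Oona's chain of managers is Jovan, Finn, Oscar, Cora. The first manager that appears in both chains is Oscar.

Oscar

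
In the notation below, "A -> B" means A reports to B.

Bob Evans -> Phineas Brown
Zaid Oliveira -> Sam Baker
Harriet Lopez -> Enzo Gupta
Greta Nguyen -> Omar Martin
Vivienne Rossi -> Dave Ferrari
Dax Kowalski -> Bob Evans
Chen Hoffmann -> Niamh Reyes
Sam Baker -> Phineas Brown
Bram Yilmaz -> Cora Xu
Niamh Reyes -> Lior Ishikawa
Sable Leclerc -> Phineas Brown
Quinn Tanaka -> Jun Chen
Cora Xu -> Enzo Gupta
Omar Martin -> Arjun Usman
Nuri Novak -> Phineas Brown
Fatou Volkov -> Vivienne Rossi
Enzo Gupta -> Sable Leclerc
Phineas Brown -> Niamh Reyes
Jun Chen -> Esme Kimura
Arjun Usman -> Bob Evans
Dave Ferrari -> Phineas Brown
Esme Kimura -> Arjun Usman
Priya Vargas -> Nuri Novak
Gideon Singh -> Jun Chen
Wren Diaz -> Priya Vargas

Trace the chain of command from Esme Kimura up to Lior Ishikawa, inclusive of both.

Esme Kimura reports to Arjun Usman. Arjun Usman reports to Bob Evans. Bob Evans reports to Phineas Brown. Phineas Brown reports to Niamh Reyes. Niamh Reyes reports to Lior Ishikawa. Lior Ishikawa is at the top.

Esme Kimura -> Arjun Usman -> Bob Evans -> Phineas Brown -> Niamh Reyes -> Lior Ishikawa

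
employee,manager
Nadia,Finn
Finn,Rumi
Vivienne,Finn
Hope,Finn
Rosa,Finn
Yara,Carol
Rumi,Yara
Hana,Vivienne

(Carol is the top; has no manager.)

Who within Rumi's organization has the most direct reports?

Direct-report counts within Rumi's organization: Rumi has 1; Finn has 4; Vivienne has 1. The largest is 4, held by Finn.

Finn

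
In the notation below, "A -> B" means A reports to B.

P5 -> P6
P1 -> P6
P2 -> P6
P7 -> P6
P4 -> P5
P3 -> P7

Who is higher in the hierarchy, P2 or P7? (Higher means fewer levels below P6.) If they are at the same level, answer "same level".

Both P2 and P7 are 1 level below P6.

same level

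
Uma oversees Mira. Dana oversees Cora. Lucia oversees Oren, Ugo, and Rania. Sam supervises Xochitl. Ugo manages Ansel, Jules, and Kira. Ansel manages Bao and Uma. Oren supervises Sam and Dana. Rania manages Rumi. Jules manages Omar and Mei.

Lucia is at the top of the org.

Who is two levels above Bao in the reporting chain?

Ugo

Bao reports to Ansel, and Ansel reports to Ugo. So Bao's skip-level manager is Ugo.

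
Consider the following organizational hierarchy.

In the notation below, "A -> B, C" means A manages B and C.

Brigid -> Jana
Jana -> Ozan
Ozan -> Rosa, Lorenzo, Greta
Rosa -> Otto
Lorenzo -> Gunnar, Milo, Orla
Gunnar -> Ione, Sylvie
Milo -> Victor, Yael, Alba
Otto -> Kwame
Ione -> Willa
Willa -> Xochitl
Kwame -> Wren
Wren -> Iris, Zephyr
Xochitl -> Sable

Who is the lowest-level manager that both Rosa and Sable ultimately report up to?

Ozan

Rosa's chain of managers is Ozan, Jana, Brigid. Sable's chain of managers is Xochitl, Willa, Ione, Gunnar, Lorenzo, Ozan, Jana, Brigid. The first manager that appears in both chains is Ozan.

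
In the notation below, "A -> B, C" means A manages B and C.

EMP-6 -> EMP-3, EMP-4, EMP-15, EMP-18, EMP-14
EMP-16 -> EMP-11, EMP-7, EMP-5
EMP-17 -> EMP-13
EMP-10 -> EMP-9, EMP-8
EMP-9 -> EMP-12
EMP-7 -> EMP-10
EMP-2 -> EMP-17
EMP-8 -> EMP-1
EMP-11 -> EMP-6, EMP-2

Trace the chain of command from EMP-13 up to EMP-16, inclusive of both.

EMP-13 -> EMP-17 -> EMP-2 -> EMP-11 -> EMP-16

EMP-13 reports to EMP-17. EMP-17 reports to EMP-2. EMP-2 reports to EMP-11. EMP-11 reports to EMP-16. EMP-16 is at the top.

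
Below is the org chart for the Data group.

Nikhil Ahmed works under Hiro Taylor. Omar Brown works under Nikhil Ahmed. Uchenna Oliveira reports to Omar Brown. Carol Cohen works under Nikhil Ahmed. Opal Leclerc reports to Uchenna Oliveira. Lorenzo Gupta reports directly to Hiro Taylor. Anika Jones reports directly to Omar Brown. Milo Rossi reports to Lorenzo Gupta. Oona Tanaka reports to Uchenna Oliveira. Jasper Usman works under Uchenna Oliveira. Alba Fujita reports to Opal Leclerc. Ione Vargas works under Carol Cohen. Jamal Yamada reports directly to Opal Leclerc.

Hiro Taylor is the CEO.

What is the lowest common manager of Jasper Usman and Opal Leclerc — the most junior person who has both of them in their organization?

Uchenna Oliveira

Jasper Usman's chain of managers is Uchenna Oliveira, Omar Brown, Nikhil Ahmed, Hiro Taylor. Opal Leclerc's chain of managers is Uchenna Oliveira, Omar Brown, Nikhil Ahmed, Hiro Taylor. The first manager that appears in both chains is Uchenna Oliveira.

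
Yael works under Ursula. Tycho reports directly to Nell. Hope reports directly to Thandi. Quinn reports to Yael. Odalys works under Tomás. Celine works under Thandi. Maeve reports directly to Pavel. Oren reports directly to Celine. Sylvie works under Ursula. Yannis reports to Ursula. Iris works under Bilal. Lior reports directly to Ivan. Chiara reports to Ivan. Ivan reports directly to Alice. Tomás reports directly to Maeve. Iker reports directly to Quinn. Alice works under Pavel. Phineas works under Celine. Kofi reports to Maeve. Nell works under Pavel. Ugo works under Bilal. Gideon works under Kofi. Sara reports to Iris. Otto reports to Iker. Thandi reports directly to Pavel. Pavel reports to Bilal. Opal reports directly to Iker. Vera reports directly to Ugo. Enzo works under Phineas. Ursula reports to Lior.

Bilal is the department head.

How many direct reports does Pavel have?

4

Pavel directly manages Maeve, Nell, Alice, Thandi. That is 4 direct reports.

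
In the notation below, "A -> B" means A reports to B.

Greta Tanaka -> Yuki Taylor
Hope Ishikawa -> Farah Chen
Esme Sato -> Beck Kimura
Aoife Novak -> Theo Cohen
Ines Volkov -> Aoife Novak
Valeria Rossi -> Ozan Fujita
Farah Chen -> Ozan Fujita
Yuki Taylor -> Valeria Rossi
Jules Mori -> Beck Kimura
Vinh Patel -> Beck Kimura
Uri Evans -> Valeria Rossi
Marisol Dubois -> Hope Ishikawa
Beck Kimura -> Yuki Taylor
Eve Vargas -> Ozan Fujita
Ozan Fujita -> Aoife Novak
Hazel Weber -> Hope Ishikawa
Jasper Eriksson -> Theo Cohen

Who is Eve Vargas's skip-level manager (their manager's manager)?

Aoife Novak

Eve Vargas reports to Ozan Fujita, and Ozan Fujita reports to Aoife Novak. So Eve Vargas's skip-level manager is Aoife Novak.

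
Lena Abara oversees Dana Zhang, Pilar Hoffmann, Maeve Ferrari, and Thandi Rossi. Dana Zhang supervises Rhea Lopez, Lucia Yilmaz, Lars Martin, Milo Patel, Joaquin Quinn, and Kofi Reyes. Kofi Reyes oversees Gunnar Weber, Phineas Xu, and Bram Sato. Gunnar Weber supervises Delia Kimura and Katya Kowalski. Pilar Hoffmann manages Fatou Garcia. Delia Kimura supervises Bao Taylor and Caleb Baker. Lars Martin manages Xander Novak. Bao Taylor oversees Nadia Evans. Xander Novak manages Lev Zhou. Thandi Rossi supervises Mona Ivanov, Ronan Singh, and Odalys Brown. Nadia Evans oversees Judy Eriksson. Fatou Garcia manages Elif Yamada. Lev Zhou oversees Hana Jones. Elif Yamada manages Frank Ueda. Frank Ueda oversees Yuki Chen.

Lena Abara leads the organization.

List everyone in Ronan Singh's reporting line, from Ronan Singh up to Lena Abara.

Ronan Singh reports to Thandi Rossi. Thandi Rossi reports to Lena Abara. Lena Abara is at the top.

Ronan Singh -> Thandi Rossi -> Lena Abara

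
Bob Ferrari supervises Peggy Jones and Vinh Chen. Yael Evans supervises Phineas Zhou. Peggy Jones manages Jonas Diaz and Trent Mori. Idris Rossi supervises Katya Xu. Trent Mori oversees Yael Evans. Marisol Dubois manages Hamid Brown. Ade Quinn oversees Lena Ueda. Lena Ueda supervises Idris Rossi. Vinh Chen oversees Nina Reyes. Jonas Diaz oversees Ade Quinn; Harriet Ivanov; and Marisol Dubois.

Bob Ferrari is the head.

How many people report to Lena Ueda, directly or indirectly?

2

Lena Ueda directly manages Idris Rossi. Under Idris Rossi: Katya Xu (1). That's 2 in total.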